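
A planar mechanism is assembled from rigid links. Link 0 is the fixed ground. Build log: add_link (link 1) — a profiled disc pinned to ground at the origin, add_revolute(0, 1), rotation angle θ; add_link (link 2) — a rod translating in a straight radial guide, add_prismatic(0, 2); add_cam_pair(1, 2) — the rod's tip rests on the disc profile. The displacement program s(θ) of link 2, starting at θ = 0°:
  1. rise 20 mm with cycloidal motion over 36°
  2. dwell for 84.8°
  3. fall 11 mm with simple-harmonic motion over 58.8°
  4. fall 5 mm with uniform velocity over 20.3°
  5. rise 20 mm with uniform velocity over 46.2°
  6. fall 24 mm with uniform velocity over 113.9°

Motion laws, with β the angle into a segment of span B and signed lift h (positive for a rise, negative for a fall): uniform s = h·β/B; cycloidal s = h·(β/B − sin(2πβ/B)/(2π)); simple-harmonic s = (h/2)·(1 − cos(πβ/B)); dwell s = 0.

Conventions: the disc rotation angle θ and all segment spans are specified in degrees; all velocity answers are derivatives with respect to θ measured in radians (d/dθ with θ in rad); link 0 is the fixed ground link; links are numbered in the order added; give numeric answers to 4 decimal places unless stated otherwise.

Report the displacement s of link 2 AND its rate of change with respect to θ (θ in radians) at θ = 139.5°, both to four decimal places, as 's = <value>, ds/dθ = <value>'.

seg 1 [0°–36°] cycloidal, h=20: full span → s += 20 → s = 20.0000
seg 2 [36°–120.8°] dwell: s stays 20.0000
seg 3 [120.8°–179.6°] simple-harmonic, h=-11: θ=139.5° here. β=18.7, B=58.8. -11/2·(1 − cos(π·0.3180)) = -2.5242 → s = 17.4758
velocity in seg [120.8°–179.6°] (simple-harmonic), θ in radians: β = 18.7° = 0.3264 rad, B = 58.8° = 1.0263 rad; ds/dθ = (πh/(2B)) sin(πβ/B) = (π·(-11)/(2·1.0263)) sin(π·0.3180) = -14.159540 mm/rad

s = 17.4758, ds/dθ = -14.1595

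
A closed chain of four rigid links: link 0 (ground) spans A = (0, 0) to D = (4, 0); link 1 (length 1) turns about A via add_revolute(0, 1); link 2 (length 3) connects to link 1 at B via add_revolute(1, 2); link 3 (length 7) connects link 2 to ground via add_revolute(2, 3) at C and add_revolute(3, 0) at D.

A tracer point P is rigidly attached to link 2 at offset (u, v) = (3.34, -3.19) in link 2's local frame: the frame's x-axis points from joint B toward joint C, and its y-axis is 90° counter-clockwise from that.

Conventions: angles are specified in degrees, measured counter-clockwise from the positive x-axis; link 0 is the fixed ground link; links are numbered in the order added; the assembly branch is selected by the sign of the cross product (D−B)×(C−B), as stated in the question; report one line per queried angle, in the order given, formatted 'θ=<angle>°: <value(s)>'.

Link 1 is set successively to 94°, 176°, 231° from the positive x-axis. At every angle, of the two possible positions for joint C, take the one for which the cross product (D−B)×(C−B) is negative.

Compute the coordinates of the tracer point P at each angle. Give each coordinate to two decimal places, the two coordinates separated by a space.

A=(0,0), D=(4.00,0)
θ=94°: B = A + 1.00·(cos94°, sin94°) = (-0.0698, 0.9976)
θ=94°: |BD| = 4.1902
θ=94°: circle(B,3.00) ∩ circle(D,7.00): a=-2.6779, h=1.3524
θ=94°:   candidates: C₊=(-2.3487,2.9486) cross=5.667; C₋=(-2.9926,0.3216) cross=-5.667
θ=94°:   branch - wants cross < 0 → take C=(-2.9926,0.3216) (cross=-5.667)
θ=94°: ex = (C−B)/|BC| = (-0.9743,-0.2253); ey = (0.2253,-0.9743)
θ=94°: P = B + 3.34·ex + -3.19·ey = (-4.0426,3.3530)
θ=176°: B = A + 1.00·(cos176°, sin176°) = (-0.9976, 0.0698)
θ=176°: |BD| = 4.9981
θ=176°: circle(B,3.00) ∩ circle(D,7.00): a=-1.5025, h=2.5966
θ=176°:   candidates: C₊=(-2.4637,2.6871) cross=12.978; C₋=(-2.5362,-2.5056) cross=-12.978
θ=176°:   branch - wants cross < 0 → take C=(-2.5362,-2.5056) (cross=-12.978)
θ=176°: ex = (C−B)/|BC| = (-0.5129,-0.8585); ey = (0.8585,-0.5129)
θ=176°: P = B + 3.34·ex + -3.19·ey = (-5.4491,-1.1614)
θ=231°: B = A + 1.00·(cos231°, sin231°) = (-0.6293, -0.7771)
θ=231°: |BD| = 4.6941
θ=231°: circle(B,3.00) ∩ circle(D,7.00): a=-1.9136, h=2.3104
θ=231°:   candidates: C₊=(-2.8990,1.1846) cross=10.845; C₋=(-2.1340,-3.3725) cross=-10.845
θ=231°:   branch - wants cross < 0 → take C=(-2.1340,-3.3725) (cross=-10.845)
θ=231°: ex = (C−B)/|BC| = (-0.5016,-0.8651); ey = (0.8651,-0.5016)
θ=231°: P = B + 3.34·ex + -3.19·ey = (-5.0643,-2.0666)

θ=94°: -4.04 3.35
θ=176°: -5.45 -1.16
θ=231°: -5.06 -2.07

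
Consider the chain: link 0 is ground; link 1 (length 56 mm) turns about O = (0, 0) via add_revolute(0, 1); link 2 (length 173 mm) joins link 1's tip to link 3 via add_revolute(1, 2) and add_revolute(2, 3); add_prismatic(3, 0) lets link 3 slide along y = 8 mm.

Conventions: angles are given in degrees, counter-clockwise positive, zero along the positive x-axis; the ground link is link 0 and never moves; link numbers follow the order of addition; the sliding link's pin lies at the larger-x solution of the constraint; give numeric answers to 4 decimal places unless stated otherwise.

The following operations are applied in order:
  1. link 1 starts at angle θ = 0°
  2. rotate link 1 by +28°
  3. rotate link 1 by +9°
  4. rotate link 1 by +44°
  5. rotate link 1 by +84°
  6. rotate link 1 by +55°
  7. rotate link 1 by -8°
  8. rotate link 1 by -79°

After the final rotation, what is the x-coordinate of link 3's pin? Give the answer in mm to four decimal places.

geometry: r = 56 mm, L = 173 mm, e = 8 mm; θ starts at 0°
rotate link 1 by +28°: θ ← 0° +28° = 28°
rotate link 1 by +9°: θ ← 28° +9° = 37°
rotate link 1 by +44°: θ ← 37° +44° = 81°
rotate link 1 by +84°: θ ← 81° +84° = 165°
rotate link 1 by +55°: θ ← 165° +55° = 220°
rotate link 1 by -8°: θ ← 220° -8° = 212°
rotate link 1 by -79°: θ ← 212° -79° = 133°
crank pin P = (r cos θ, r sin θ) = (-38.191908, 40.955807)
h = r sin θ − e = 40.955807 − 8 = 32.955807
x = r cos θ + √(L² − h²) = -38.191908 + 169.832019 = 131.640111

131.6401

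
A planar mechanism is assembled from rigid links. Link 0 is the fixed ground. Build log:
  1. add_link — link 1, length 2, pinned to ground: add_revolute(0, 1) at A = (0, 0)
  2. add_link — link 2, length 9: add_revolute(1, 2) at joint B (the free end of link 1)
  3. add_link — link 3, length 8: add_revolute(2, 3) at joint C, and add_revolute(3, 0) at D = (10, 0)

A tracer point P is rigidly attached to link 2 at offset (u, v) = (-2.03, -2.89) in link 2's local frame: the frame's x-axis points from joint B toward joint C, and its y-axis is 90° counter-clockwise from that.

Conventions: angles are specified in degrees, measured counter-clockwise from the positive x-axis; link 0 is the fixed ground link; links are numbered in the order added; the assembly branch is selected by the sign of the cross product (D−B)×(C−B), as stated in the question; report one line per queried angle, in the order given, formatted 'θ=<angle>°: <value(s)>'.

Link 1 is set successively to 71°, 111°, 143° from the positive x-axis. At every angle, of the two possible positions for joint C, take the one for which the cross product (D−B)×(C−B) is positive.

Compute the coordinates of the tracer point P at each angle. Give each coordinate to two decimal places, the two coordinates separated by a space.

A=(0,0), D=(10.00,0)
θ=71°: B = A + 2.00·(cos71°, sin71°) = (0.6511, 1.8910)
θ=71°: |BD| = 9.5382
θ=71°: circle(B,9.00) ∩ circle(D,8.00): a=5.6603, h=6.9973
θ=71°:   candidates: C₊=(7.5863,7.6272) cross=66.741; C₋=(4.8118,-6.0895) cross=-66.741
θ=71°:   branch + wants cross > 0 → take C=(7.5863,7.6272) (cross=66.741)
θ=71°: ex = (C−B)/|BC| = (0.7706,0.6374); ey = (-0.6374,0.7706)
θ=71°: P = B + -2.03·ex + -2.89·ey = (0.9288,-1.6297)
θ=111°: B = A + 2.00·(cos111°, sin111°) = (-0.7167, 1.8672)
θ=111°: |BD| = 10.8782
θ=111°: circle(B,9.00) ∩ circle(D,8.00): a=6.2205, h=6.5043
θ=111°:   candidates: C₊=(6.5278,7.2072) cross=70.755; C₋=(4.2950,-5.6083) cross=-70.755
θ=111°:   branch + wants cross > 0 → take C=(6.5278,7.2072) (cross=70.755)
θ=111°: ex = (C−B)/|BC| = (0.8050,0.5933); ey = (-0.5933,0.8050)
θ=111°: P = B + -2.03·ex + -2.89·ey = (-0.6360,-1.6636)
θ=143°: B = A + 2.00·(cos143°, sin143°) = (-1.5973, 1.2036)
θ=143°: |BD| = 11.6596
θ=143°: circle(B,9.00) ∩ circle(D,8.00): a=6.5588, h=6.1630
θ=143°:   candidates: C₊=(5.5627,6.6566) cross=71.858; C₋=(4.2903,-5.6035) cross=-71.858
θ=143°:   branch + wants cross > 0 → take C=(5.5627,6.6566) (cross=71.858)
θ=143°: ex = (C−B)/|BC| = (0.7956,0.6059); ey = (-0.6059,0.7956)
θ=143°: P = B + -2.03·ex + -2.89·ey = (-1.4612,-2.3255)

θ=71°: 0.93 -1.63
θ=111°: -0.64 -1.66
θ=143°: -1.46 -2.33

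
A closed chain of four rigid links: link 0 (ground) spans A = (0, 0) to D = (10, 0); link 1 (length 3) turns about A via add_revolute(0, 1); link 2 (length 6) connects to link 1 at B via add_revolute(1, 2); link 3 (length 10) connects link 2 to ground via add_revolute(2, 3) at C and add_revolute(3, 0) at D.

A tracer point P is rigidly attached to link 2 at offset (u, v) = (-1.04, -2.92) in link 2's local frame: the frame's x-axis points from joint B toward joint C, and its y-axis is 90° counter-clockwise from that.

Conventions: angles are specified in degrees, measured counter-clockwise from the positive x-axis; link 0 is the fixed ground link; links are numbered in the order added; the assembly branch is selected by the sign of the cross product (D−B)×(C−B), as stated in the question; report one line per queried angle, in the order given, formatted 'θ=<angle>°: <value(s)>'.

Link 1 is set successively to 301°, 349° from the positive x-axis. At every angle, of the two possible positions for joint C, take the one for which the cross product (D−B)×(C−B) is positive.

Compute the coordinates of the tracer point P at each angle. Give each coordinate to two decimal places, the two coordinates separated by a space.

A=(0,0), D=(10.00,0)
θ=301°: B = A + 3.00·(cos301°, sin301°) = (1.5451, -2.5715)
θ=301°: |BD| = 8.8373
θ=301°: circle(B,6.00) ∩ circle(D,10.00): a=0.7976, h=5.9467
θ=301°:   candidates: C₊=(0.5778,3.3500) cross=52.553; C₋=(4.0386,-8.0288) cross=-52.553
θ=301°:   branch + wants cross > 0 → take C=(0.5778,3.3500) (cross=52.553)
θ=301°: ex = (C−B)/|BC| = (-0.1612,0.9869); ey = (-0.9869,-0.1612)
θ=301°: P = B + -1.04·ex + -2.92·ey = (4.5946,-3.1271)
θ=349°: B = A + 3.00·(cos349°, sin349°) = (2.9449, -0.5724)
θ=349°: |BD| = 7.0783
θ=349°: circle(B,6.00) ∩ circle(D,10.00): a=-0.9817, h=5.9191
θ=349°:   candidates: C₊=(1.4877,5.2479) cross=41.897; C₋=(2.4451,-6.5516) cross=-41.897
θ=349°:   branch + wants cross > 0 → take C=(1.4877,5.2479) (cross=41.897)
θ=349°: ex = (C−B)/|BC| = (-0.2429,0.9701); ey = (-0.9701,-0.2429)
θ=349°: P = B + -1.04·ex + -2.92·ey = (6.0300,-0.8721)

θ=301°: 4.59 -3.13
θ=349°: 6.03 -0.87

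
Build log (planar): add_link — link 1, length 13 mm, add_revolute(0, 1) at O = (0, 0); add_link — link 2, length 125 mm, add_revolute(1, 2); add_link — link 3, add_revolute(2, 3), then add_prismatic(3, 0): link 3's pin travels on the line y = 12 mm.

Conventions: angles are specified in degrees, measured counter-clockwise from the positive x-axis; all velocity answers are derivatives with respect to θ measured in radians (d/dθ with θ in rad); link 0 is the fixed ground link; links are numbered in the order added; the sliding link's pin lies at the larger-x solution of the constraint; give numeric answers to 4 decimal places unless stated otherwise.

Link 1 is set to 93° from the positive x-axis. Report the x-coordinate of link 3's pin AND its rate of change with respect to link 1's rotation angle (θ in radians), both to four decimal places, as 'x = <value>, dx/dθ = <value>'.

geometry: r = 13 mm, L = 125 mm, e = 12 mm
crank pin P = (r cos θ, r sin θ) = (-0.680367, 12.982184)
h = r sin θ − e = 12.982184 − 12 = 0.982184
x = r cos θ + √(L² − h²) = -0.680367 + 124.996141 = 124.315774
dx/dθ = −r sin θ − h·r cos θ/√(L² − h²) (θ in radians; h = 0.982184) = -12.976838

x = 124.3158, dx/dθ = -12.9768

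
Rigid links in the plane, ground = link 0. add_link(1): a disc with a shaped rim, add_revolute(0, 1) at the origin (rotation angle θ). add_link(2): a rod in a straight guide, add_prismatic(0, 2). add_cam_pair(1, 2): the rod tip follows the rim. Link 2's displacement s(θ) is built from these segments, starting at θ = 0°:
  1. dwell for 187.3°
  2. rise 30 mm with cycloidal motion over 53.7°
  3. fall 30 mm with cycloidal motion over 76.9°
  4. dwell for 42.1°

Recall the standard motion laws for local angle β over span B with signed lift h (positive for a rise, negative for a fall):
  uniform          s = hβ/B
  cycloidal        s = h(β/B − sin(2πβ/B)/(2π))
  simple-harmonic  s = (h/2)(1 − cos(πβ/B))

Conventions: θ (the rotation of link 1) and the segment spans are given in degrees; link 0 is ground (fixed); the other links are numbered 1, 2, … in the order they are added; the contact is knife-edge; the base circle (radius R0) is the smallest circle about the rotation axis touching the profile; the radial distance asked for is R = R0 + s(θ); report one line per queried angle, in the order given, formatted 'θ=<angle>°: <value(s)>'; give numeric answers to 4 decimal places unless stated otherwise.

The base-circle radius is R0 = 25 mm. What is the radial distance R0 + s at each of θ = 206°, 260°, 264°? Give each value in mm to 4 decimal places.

segment 1 (0° to 187.3°, dwell): s unchanged at 0.0000
θ = 206° falls in segment 2 (187.3° to 241°, cycloidal, h = 30): β = 206 − 187.3 = 18.7°, B = 53.7°; Δs = 30·(0.3482 − sin(2π·0.3482)/(2π)) = 6.5532; s = 0.0000 + 6.5532 = 6.5532
segment 2 (187.3° to 241°, cycloidal, h = 30) is passed completely: s = 0.0000 + (30) = 30.0000
θ = 260° falls in segment 3 (241° to 317.9°, cycloidal, h = -30): β = 260 − 241 = 19°, B = 76.9°; Δs = -30·(0.2471 − sin(2π·0.2471)/(2π)) = -2.6384; s = 30.0000 − 2.6384 = 27.3616
θ = 264° falls in segment 3 (241° to 317.9°, cycloidal, h = -30): β = 264 − 241 = 23°, B = 76.9°; Δs = -30·(0.2991 − sin(2π·0.2991)/(2π)) = -4.4234; s = 30.0000 − 4.4234 = 25.5766
θ=206°: R = R0 + s = 25 + 6.5532 = 31.5532
θ=260°: R = R0 + s = 25 + 27.3616 = 52.3616
θ=264°: R = R0 + s = 25 + 25.5766 = 50.5766

θ=206°: 31.5532
θ=260°: 52.3616
θ=264°: 50.5766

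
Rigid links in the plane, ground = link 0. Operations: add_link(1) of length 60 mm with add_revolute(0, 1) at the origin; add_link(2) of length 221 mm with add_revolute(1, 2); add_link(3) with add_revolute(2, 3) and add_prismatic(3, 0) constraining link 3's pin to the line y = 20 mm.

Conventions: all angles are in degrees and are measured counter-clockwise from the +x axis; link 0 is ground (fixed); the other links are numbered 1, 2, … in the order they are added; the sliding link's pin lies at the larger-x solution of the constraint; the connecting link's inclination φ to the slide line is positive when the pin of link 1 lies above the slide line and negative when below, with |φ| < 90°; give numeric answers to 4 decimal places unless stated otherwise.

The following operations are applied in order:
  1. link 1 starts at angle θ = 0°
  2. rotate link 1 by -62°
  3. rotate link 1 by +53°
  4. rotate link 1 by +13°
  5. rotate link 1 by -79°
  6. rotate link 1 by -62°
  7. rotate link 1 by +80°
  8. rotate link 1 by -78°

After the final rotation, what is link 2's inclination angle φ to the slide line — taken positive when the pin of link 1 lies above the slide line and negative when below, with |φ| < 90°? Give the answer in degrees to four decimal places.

geometry: r = 60 mm, L = 221 mm, e = 20 mm; θ starts at 0°
rotate link 1 by -62°: θ ← 0° -62° = -62°
rotate link 1 by +53°: θ ← -62° +53° = -9°
rotate link 1 by +13°: θ ← -9° +13° = 4°
rotate link 1 by -79°: θ ← 4° -79° = -75°
rotate link 1 by -62°: θ ← -75° -62° = -137°
rotate link 1 by +80°: θ ← -137° +80° = -57°
rotate link 1 by -78°: θ ← -57° -78° = -135°
h = r sin θ − e = -42.426407 − 20 = -62.426407
sin φ = h / L = -62.426407 / 221 = -0.28247243
φ = arcsin(-0.28247243) = -16.407823°

-16.4078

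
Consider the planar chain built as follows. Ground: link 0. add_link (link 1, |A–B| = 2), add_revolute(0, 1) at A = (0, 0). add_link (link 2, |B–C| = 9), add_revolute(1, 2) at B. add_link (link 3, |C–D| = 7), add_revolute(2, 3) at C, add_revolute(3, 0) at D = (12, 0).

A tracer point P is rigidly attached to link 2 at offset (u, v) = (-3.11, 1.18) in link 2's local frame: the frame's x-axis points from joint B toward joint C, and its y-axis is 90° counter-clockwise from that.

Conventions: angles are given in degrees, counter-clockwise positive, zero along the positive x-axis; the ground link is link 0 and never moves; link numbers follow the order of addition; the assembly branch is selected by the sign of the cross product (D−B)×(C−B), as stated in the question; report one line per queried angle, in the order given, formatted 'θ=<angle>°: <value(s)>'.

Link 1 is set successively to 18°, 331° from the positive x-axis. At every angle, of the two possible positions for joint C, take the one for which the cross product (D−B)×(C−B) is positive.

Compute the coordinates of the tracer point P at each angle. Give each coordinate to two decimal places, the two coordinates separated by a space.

A=(0,0), D=(12.00,0)
θ=18°: B = A + 2.00·(cos18°, sin18°) = (1.9021, 0.6180)
θ=18°: |BD| = 10.1168
θ=18°: circle(B,9.00) ∩ circle(D,7.00): a=6.6399, h=6.0755
θ=18°:   candidates: C₊=(8.9008,6.2765) cross=61.464; C₋=(8.1585,-5.8517) cross=-61.464
θ=18°:   branch + wants cross > 0 → take C=(8.9008,6.2765) (cross=61.464)
θ=18°: ex = (C−B)/|BC| = (0.7776,0.6287); ey = (-0.6287,0.7776)
θ=18°: P = B + -3.11·ex + 1.18·ey = (-1.2582,-0.4197)
θ=331°: B = A + 2.00·(cos331°, sin331°) = (1.7492, -0.9696)
θ=331°: |BD| = 10.2965
θ=331°: circle(B,9.00) ∩ circle(D,7.00): a=6.7022, h=6.0067
θ=331°:   candidates: C₊=(7.8560,5.6416) cross=61.848; C₋=(8.9873,-6.3185) cross=-61.848
θ=331°:   branch + wants cross > 0 → take C=(7.8560,5.6416) (cross=61.848)
θ=331°: ex = (C−B)/|BC| = (0.6785,0.7346); ey = (-0.7346,0.6785)
θ=331°: P = B + -3.11·ex + 1.18·ey = (-1.2278,-2.4535)

θ=18°: -1.26 -0.42
θ=331°: -1.23 -2.45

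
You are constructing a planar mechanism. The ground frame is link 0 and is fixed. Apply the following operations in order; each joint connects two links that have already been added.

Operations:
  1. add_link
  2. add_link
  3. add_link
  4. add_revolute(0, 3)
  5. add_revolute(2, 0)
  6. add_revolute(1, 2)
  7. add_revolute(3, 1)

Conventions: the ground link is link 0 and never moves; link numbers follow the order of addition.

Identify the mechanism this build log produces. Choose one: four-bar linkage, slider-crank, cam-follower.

links: 4 (incl. ground); joints: 4 revolute, 0 prismatic, 0 higher (cam) pair, forming one closed loop
4 links in a single 4R loop → four-bar linkage

four-bar linkage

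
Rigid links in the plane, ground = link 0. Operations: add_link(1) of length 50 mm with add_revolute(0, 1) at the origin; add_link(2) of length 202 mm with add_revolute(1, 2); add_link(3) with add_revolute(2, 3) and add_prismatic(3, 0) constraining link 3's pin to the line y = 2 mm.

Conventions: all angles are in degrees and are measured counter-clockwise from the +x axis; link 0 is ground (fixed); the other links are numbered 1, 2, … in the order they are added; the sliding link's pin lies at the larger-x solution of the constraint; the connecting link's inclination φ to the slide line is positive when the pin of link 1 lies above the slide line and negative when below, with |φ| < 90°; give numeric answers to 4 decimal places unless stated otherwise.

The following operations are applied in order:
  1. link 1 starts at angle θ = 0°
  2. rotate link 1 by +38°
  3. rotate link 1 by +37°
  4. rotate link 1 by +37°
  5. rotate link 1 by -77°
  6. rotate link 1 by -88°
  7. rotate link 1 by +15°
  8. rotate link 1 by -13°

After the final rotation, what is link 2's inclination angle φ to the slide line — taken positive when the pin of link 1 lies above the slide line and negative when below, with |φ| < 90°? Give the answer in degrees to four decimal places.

geometry: r = 50 mm, L = 202 mm, e = 2 mm; θ starts at 0°
rotate link 1 by +38°: θ ← 0° +38° = 38°
rotate link 1 by +37°: θ ← 38° +37° = 75°
rotate link 1 by +37°: θ ← 75° +37° = 112°
rotate link 1 by -77°: θ ← 112° -77° = 35°
rotate link 1 by -88°: θ ← 35° -88° = -53°
rotate link 1 by +15°: θ ← -53° +15° = -38°
rotate link 1 by -13°: θ ← -38° -13° = -51°
h = r sin θ − e = -38.857298 − 2 = -40.857298
sin φ = h / L = -40.857298 / 202 = -0.20226385
φ = arcsin(-0.20226385) = -11.669374°

-11.6694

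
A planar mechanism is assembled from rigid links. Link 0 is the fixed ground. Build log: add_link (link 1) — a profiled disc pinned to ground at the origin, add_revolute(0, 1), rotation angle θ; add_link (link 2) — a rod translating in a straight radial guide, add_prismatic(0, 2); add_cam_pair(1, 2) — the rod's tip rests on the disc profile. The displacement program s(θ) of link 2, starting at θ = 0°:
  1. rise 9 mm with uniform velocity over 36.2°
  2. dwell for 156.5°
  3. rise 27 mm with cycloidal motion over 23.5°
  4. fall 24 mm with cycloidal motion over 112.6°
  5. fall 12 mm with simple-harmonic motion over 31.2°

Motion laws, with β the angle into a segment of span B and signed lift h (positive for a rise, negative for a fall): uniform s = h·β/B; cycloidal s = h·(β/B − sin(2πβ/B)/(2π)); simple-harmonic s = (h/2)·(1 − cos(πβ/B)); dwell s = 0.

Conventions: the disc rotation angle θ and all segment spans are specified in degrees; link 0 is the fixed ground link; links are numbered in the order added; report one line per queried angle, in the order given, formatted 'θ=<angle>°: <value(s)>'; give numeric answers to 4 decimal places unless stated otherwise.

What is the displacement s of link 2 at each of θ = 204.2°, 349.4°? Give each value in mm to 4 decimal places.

seg 1 [0°–36.2°] uniform, h=9: full span → s += 9 → s = 9.0000
seg 2 [36.2°–192.7°] dwell: s stays 9.0000
seg 3 [192.7°–216.2°] cycloidal, h=27: θ=204.2° here. β=11.5, B=23.5. 27·(0.4894 − sin(2π·0.4894)/(2π)) = 12.9257 → s = 21.9257
seg 3 [192.7°–216.2°] cycloidal, h=27: full span → s += 27 → s = 36.0000
seg 4 [216.2°–328.8°] cycloidal, h=-24: full span → s += -24 → s = 12.0000
seg 5 [328.8°–360°] simple-harmonic, h=-12: θ=349.4° here. β=20.6, B=31.2. -12/2·(1 − cos(π·0.6603)) = -8.8948 → s = 3.1052

θ=204.2°: 21.9257
θ=349.4°: 3.1052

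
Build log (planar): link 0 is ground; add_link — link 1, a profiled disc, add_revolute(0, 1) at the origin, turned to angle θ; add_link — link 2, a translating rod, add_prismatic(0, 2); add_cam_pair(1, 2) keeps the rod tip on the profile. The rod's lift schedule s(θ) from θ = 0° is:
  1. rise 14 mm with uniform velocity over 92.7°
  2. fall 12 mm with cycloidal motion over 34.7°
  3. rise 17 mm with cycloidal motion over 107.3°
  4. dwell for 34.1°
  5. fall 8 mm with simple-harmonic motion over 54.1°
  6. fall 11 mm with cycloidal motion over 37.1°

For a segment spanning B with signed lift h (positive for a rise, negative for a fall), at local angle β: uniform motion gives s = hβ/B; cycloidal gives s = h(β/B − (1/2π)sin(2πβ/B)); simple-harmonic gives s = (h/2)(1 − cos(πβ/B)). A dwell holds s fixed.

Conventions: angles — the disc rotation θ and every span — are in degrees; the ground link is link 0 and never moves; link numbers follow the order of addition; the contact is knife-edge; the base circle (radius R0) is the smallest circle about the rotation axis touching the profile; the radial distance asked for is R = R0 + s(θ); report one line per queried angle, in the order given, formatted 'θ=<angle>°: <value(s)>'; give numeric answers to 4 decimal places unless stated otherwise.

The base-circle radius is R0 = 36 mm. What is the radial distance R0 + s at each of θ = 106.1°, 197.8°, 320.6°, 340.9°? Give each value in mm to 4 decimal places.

seg 1 [0°–92.7°] uniform, h=14: full span → s += 14 → s = 14.0000
seg 2 [92.7°–127.4°] cycloidal, h=-12: θ=106.1° here. β=13.4, B=34.7. -12·(0.3862 − sin(2π·0.3862)/(2π)) = -3.3815 → s = 10.6185
seg 2 [92.7°–127.4°] cycloidal, h=-12: full span → s += -12 → s = 2.0000
seg 3 [127.4°–234.7°] cycloidal, h=17: θ=197.8° here. β=70.4, B=107.3. 17·(0.6561 − sin(2π·0.6561)/(2π)) = 13.4021 → s = 15.4021
seg 3 [127.4°–234.7°] cycloidal, h=17: full span → s += 17 → s = 19.0000
seg 4 [234.7°–268.8°] dwell: s stays 19.0000
seg 5 [268.8°–322.9°] simple-harmonic, h=-8: θ=320.6° here. β=51.8, B=54.1. -8/2·(1 − cos(π·0.9575)) = -7.9644 → s = 11.0356
seg 5 [268.8°–322.9°] simple-harmonic, h=-8: full span → s += -8 → s = 11.0000
seg 6 [322.9°–360°] cycloidal, h=-11: θ=340.9° here. β=18, B=37.1. -11·(0.4852 − sin(2π·0.4852)/(2π)) = -5.1741 → s = 5.8259
θ=106.1°: R = R0 + s = 36 + 10.6185 = 46.6185
θ=197.8°: R = R0 + s = 36 + 15.4021 = 51.4021
θ=320.6°: R = R0 + s = 36 + 11.0356 = 47.0356
θ=340.9°: R = R0 + s = 36 + 5.8259 = 41.8259

θ=106.1°: 46.6185
θ=197.8°: 51.4021
θ=320.6°: 47.0356
θ=340.9°: 41.8259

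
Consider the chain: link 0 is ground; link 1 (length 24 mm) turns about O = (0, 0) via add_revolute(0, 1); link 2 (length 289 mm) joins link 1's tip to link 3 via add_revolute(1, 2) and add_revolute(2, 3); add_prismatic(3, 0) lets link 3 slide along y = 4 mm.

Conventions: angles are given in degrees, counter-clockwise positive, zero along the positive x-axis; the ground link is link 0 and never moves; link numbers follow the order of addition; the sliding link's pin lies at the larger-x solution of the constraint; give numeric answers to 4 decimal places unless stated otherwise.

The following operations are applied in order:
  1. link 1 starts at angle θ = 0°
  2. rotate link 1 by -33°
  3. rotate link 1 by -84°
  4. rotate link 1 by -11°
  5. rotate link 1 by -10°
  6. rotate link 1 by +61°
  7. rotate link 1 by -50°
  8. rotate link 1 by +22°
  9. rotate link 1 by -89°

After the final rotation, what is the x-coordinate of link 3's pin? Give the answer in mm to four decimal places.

geometry: r = 24 mm, L = 289 mm, e = 4 mm; θ starts at 0°
rotate link 1 by -33°: θ ← 0° -33° = -33°
rotate link 1 by -84°: θ ← -33° -84° = -117°
rotate link 1 by -11°: θ ← -117° -11° = -128°
rotate link 1 by -10°: θ ← -128° -10° = -138°
rotate link 1 by +61°: θ ← -138° +61° = -77°
rotate link 1 by -50°: θ ← -77° -50° = -127°
rotate link 1 by +22°: θ ← -127° +22° = -105°
rotate link 1 by -89°: θ ← -105° -89° = -194°
crank pin P = (r cos θ, r sin θ) = (-23.287097, 5.806125)
h = r sin θ − e = 5.806125 − 4 = 1.806125
x = r cos θ + √(L² − h²) = -23.287097 + 288.994356 = 265.707259

265.7073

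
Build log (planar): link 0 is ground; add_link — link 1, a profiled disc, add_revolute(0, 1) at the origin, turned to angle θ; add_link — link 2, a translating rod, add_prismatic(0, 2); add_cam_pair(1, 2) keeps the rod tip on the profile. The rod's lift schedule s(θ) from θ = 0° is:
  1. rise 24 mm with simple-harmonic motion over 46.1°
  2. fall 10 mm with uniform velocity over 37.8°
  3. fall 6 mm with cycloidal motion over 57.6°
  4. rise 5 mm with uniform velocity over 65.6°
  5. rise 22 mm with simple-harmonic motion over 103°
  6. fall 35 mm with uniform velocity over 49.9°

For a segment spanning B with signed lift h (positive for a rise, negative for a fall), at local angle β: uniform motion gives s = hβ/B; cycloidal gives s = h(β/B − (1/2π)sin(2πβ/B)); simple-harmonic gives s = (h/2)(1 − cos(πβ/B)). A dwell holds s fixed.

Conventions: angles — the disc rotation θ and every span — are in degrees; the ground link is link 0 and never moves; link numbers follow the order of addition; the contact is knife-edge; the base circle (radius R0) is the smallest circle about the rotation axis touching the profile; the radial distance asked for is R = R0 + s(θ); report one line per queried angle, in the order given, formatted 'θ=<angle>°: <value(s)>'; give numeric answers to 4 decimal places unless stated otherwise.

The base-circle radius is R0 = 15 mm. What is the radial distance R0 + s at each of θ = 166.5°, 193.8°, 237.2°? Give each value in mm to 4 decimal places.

seg 1 [0°–46.1°] simple-harmonic, h=24: full span → s += 24 → s = 24.0000
seg 2 [46.1°–83.9°] uniform, h=-10: full span → s += -10 → s = 14.0000
seg 3 [83.9°–141.5°] cycloidal, h=-6: full span → s += -6 → s = 8.0000
seg 4 [141.5°–207.1°] uniform, h=5: θ=166.5° here. β=25, B=65.6. 5·25/65.6 = 1.9055 → s = 9.9055
seg 4 [141.5°–207.1°] uniform, h=5: θ=193.8° here. β=52.3, B=65.6. 5·52.3/65.6 = 3.9863 → s = 11.9863
seg 4 [141.5°–207.1°] uniform, h=5: full span → s += 5 → s = 13.0000
seg 5 [207.1°–310.1°] simple-harmonic, h=22: θ=237.2° here. β=30.1, B=103. 22/2·(1 − cos(π·0.2922)) = 4.3192 → s = 17.3192
θ=166.5°: R = R0 + s = 15 + 9.9055 = 24.9055
θ=193.8°: R = R0 + s = 15 + 11.9863 = 26.9863
θ=237.2°: R = R0 + s = 15 + 17.3192 = 32.3192

θ=166.5°: 24.9055
θ=193.8°: 26.9863
θ=237.2°: 32.3192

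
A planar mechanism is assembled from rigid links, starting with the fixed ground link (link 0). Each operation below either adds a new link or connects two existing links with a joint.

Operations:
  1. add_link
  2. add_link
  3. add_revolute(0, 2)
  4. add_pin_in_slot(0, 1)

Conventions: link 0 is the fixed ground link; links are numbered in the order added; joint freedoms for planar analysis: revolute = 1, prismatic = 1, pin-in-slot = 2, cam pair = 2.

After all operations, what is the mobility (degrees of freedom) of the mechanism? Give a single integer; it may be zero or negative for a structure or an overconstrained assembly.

link 0 = ground. State L|J1|J2 = 1|0|0
+link1  2|0|0
+link2  3|0|0
R(0,2) f=1→J1  3|1|0
PS(0,1) f=2→J2  3|1|1
M = 3(3−1)−2·1−1 = 6−2−1 = 3

M = 3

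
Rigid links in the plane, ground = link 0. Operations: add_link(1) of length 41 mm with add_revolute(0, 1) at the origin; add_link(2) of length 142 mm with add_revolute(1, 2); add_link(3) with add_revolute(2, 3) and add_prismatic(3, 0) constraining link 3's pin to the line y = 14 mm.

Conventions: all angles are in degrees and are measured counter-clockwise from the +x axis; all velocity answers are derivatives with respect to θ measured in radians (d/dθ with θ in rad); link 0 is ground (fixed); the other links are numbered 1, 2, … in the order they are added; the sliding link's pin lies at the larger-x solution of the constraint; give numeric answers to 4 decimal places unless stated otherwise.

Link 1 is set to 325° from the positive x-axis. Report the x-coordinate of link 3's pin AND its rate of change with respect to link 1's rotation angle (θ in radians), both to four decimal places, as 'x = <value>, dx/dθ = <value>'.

geometry: r = 41 mm, L = 142 mm, e = 14 mm
crank pin P = (r cos θ, r sin θ) = (33.585234, -23.516634)
h = r sin θ − e = -23.516634 − 14 = -37.516634
x = r cos θ + √(L² − h²) = 33.585234 + 136.954380 = 170.539614
dx/dθ = −r sin θ − h·r cos θ/√(L² − h²) (θ in radians; h = -37.516634) = 32.716814

x = 170.5396, dx/dθ = 32.7168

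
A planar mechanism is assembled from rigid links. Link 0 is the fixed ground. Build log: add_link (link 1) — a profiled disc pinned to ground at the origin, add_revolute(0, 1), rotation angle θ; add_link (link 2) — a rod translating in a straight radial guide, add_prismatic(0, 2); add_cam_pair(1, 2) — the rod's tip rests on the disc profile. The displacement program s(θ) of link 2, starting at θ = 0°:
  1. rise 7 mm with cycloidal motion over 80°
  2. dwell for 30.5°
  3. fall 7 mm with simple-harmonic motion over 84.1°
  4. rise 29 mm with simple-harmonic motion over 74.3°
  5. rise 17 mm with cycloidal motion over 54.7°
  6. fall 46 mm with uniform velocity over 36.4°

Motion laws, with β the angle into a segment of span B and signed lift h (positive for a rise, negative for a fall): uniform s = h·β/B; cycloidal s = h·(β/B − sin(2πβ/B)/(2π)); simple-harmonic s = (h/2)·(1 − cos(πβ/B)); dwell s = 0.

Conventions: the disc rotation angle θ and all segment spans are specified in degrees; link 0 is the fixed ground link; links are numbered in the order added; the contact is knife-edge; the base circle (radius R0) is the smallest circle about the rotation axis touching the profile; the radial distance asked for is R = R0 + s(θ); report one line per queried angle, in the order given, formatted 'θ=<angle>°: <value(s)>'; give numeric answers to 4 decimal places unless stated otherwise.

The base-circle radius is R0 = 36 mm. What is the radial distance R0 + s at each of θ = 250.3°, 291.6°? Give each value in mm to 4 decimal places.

seg 1 [0°–80°] cycloidal, h=7: full span → s += 7 → s = 7.0000
seg 2 [80°–110.5°] dwell: s stays 7.0000
seg 3 [110.5°–194.6°] simple-harmonic, h=-7: full span → s += -7 → s = 0.0000
seg 4 [194.6°–268.9°] simple-harmonic, h=29: θ=250.3° here. β=55.7, B=74.3. 29/2·(1 − cos(π·0.7497)) = 24.7422 → s = 24.7422
seg 4 [194.6°–268.9°] simple-harmonic, h=29: full span → s += 29 → s = 29.0000
seg 5 [268.9°–323.6°] cycloidal, h=17: θ=291.6° here. β=22.7, B=54.7. 17·(0.4150 − sin(2π·0.4150)/(2π)) = 5.6774 → s = 34.6774
θ=250.3°: R = R0 + s = 36 + 24.7422 = 60.7422
θ=291.6°: R = R0 + s = 36 + 34.6774 = 70.6774

θ=250.3°: 60.7422
θ=291.6°: 70.6774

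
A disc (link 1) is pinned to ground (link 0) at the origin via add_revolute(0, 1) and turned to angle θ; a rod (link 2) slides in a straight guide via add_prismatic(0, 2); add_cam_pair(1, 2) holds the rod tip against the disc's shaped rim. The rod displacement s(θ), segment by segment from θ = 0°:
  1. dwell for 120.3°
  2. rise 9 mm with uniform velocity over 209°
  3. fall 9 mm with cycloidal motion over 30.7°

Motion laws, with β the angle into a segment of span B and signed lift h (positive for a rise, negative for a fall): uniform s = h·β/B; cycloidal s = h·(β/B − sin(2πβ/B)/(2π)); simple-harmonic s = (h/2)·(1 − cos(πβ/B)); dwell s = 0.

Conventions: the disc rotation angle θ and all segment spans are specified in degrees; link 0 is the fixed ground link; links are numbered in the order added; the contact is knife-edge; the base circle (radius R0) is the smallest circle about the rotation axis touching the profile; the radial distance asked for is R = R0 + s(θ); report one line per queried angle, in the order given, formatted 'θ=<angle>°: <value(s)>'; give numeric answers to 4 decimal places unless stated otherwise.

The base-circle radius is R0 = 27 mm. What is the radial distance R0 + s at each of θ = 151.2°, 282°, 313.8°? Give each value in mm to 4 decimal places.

segment 1 (0° to 120.3°, dwell): s unchanged at 0.0000
θ = 151.2° falls in segment 2 (120.3° to 329.3°, uniform, h = 9): β = 151.2 − 120.3 = 30.9°, B = 209°; Δs = 9·30.9/209 = 1.3306; s = 0.0000 + 1.3306 = 1.3306
θ = 282° falls in segment 2 (120.3° to 329.3°, uniform, h = 9): β = 282 − 120.3 = 161.7°, B = 209°; Δs = 9·161.7/209 = 6.9632; s = 0.0000 + 6.9632 = 6.9632
θ = 313.8° falls in segment 2 (120.3° to 329.3°, uniform, h = 9): β = 313.8 − 120.3 = 193.5°, B = 209°; Δs = 9·193.5/209 = 8.3325; s = 0.0000 + 8.3325 = 8.3325
θ=151.2°: R = R0 + s = 27 + 1.3306 = 28.3306
θ=282°: R = R0 + s = 27 + 6.9632 = 33.9632
θ=313.8°: R = R0 + s = 27 + 8.3325 = 35.3325

θ=151.2°: 28.3306
θ=282°: 33.9632
θ=313.8°: 35.3325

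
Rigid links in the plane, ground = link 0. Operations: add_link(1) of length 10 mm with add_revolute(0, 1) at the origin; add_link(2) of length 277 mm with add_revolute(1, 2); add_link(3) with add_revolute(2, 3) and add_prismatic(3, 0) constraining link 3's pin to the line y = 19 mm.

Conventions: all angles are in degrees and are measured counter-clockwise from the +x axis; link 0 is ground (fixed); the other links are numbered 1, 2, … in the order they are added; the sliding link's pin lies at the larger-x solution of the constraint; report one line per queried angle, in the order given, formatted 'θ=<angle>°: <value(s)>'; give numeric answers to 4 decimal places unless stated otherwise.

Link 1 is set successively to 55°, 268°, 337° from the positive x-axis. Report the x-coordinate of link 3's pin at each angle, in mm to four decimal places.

geometry: r = 10 mm, L = 277 mm, e = 19 mm
θ=55°: crank pin P = (r cos θ, r sin θ) = (5.735764, 8.191520)
θ=55°: h = r sin θ − e = 8.191520 − 19 = -10.808480
θ=55°: x = r cos θ + √(L² − h²) = 5.735764 + 276.789047 = 282.524812
θ=268°: crank pin P = (r cos θ, r sin θ) = (-0.348995, -9.993908)
θ=268°: h = r sin θ − e = -9.993908 − 19 = -28.993908
θ=268°: x = r cos θ + √(L² − h²) = -0.348995 + 275.478408 = 275.129413
θ=337°: crank pin P = (r cos θ, r sin θ) = (9.205049, -3.907311)
θ=337°: h = r sin θ − e = -3.907311 − 19 = -22.907311
θ=337°: x = r cos θ + √(L² − h²) = 9.205049 + 276.051182 = 285.256231

θ=55°: 282.5248
θ=268°: 275.1294
θ=337°: 285.2562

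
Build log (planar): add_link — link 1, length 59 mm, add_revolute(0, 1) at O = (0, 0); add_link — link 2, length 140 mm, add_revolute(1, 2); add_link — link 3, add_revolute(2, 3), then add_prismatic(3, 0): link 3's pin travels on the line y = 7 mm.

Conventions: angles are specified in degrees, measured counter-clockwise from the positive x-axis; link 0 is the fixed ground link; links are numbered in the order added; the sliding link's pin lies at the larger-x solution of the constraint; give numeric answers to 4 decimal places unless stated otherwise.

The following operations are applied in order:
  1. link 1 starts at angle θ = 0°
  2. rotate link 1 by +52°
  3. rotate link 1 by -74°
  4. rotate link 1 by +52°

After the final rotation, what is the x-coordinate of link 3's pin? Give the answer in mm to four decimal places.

geometry: r = 59 mm, L = 140 mm, e = 7 mm; θ starts at 0°
rotate link 1 by +52°: θ ← 0° +52° = 52°
rotate link 1 by -74°: θ ← 52° -74° = -22°
rotate link 1 by +52°: θ ← -22° +52° = 30°
crank pin P = (r cos θ, r sin θ) = (51.095499, 29.500000)
h = r sin θ − e = 29.500000 − 7 = 22.500000
x = r cos θ + √(L² − h²) = 51.095499 + 138.180136 = 189.275635

189.2756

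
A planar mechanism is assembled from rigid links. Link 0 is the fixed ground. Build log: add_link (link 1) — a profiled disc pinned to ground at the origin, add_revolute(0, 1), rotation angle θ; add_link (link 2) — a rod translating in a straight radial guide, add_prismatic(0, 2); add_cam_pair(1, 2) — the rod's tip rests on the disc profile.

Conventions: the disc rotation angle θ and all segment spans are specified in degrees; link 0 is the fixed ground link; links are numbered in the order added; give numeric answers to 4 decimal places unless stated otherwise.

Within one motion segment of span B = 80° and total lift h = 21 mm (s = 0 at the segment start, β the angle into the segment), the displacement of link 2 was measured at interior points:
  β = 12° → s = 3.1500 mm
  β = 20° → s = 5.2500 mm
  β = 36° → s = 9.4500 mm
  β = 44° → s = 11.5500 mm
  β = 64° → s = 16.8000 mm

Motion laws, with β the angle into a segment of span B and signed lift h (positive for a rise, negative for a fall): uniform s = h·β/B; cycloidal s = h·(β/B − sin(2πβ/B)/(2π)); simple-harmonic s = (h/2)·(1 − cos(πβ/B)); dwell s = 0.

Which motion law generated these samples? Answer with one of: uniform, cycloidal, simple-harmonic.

candidates at β/B = r: uniform s = h·r (linear in β); cycloidal s = h·(r − sin(2πr)/(2π)); simple-harmonic s = (h/2)(1 − cos(πr))
β=12°: printed 3.1500 | uniform 3.1500, cycloidal 0.4461, simple-harmonic 1.1444
β=20°: printed 5.2500 | uniform 5.2500, cycloidal 1.9077, simple-harmonic 3.0754
β=36°: printed 9.4500 | uniform 9.4500, cycloidal 8.4172, simple-harmonic 8.8574
β=44°: printed 11.5500 | uniform 11.5500, cycloidal 12.5828, simple-harmonic 12.1426
β=64°: printed 16.8000 | uniform 16.8000, cycloidal 19.9787, simple-harmonic 18.9947
only one law matches every sample → uniform

uniform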